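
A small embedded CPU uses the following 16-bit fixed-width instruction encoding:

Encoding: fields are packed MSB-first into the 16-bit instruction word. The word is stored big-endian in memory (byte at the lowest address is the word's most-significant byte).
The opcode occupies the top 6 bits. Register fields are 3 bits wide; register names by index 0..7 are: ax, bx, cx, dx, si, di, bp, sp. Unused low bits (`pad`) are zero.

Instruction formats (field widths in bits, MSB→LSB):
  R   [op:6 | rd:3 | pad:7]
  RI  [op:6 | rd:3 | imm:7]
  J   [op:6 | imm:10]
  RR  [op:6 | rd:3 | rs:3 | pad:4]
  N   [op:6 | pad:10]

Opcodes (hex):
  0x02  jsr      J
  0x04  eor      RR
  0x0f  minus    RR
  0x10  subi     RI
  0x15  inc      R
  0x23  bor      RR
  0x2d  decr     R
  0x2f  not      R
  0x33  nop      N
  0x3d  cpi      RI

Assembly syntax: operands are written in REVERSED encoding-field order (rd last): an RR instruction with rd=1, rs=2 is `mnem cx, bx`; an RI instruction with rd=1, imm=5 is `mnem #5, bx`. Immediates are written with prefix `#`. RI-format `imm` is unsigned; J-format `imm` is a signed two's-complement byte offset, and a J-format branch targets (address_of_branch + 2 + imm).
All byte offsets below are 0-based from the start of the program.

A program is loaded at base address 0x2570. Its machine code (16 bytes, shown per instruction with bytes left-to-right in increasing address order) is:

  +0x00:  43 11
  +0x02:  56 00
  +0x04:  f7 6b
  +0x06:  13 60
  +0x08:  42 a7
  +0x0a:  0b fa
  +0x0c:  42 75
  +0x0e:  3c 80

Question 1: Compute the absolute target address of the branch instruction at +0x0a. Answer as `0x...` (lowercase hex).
0x2576

off 0x0a: read 0b fa as big → 0x0bfa
  opcode bits[15:10]=0x2: jsr/J
  imm@[9:0]=0x3fa (s10→-6) ⇒ #-6
  target = base 0x2570 + off 0x0a + 2 + imm -6 = 0x2576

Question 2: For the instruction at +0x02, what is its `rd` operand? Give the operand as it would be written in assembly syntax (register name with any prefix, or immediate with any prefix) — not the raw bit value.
si

off 0x02: read 56 00 as big → 0x5600
  opcode bits[15:10]=0x15: inc/R
  [9:7] rd=4 = si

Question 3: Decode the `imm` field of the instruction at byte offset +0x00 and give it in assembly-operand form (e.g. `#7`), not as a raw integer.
#17

off 0x00: read 43 11 as big → 0x4311
  top 6b → 0x10 → subi [RI]
  rd: (w>>7)&0x7=0x6 → bp
  imm: (w>>0)&0x7f=0x11 → #17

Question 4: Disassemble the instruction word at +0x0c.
subi #117, si

off 0x0c: read 42 75 as big → 0x4275
  opcode bits[15:10]=0x10: subi/RI
  rd@[9:7]=0x4 ⇒ si
  imm@[6:0]=0x75 ⇒ #117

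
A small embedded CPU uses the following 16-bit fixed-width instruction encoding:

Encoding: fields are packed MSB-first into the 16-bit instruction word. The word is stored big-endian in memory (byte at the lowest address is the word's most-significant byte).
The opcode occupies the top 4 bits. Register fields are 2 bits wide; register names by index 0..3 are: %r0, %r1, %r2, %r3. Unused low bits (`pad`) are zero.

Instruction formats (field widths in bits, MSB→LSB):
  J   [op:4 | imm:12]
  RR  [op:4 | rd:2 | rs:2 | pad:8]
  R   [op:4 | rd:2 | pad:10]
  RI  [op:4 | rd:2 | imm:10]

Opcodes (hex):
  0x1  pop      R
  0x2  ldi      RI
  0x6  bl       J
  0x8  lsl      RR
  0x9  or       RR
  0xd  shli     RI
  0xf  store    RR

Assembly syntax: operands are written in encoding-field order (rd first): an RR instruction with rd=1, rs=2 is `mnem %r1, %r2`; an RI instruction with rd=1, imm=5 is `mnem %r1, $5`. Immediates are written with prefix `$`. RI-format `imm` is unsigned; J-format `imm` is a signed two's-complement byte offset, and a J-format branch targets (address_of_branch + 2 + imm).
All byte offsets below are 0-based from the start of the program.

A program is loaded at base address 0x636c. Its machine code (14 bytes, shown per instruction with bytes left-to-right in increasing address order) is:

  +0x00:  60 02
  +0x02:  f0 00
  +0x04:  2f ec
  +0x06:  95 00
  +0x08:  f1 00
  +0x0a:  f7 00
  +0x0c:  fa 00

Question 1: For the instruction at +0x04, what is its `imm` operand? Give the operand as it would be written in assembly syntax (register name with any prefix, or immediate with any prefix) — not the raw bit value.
[04] 2f ec → 0x2fec
  top 4b → 0x2 → ldi [RI]
  rd: (w>>10)&0x3=0x3 → %r3
  imm: (w>>0)&0x3ff=0x3ec → $1004

$1004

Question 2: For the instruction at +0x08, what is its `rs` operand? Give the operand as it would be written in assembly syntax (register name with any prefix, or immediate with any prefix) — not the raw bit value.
+0x08: f1 00 ⇒ word 0xf100 (big)
  top 4b → 0xf → store [RR]
  rd: (w>>10)&0x3=0x0 → %r0
  rs: (w>>8)&0x3=0x1 → %r1

%r1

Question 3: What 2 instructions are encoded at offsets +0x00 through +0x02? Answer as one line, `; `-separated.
bl $2; store %r0, %r0

[00] 60 02 → 0x6002
  top 4b → 0x6 → bl [J]
  imm: (w>>0)&0xfff=0x2 → $2
[02] f0 00 → 0xf000
  top 4b → 0xf → store [RR]
  rd: (w>>10)&0x3=0x0 → %r0
  rs: (w>>8)&0x3=0x0 → %r0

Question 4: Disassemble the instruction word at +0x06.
off 0x06: read 95 00 as big → 0x9500
  op=0x9500>>12=0x9 ⇒ or (RR)
  rd@[11:10]=0x1 ⇒ %r1
  rs@[9:8]=0x1 ⇒ %r1

or %r1, %r1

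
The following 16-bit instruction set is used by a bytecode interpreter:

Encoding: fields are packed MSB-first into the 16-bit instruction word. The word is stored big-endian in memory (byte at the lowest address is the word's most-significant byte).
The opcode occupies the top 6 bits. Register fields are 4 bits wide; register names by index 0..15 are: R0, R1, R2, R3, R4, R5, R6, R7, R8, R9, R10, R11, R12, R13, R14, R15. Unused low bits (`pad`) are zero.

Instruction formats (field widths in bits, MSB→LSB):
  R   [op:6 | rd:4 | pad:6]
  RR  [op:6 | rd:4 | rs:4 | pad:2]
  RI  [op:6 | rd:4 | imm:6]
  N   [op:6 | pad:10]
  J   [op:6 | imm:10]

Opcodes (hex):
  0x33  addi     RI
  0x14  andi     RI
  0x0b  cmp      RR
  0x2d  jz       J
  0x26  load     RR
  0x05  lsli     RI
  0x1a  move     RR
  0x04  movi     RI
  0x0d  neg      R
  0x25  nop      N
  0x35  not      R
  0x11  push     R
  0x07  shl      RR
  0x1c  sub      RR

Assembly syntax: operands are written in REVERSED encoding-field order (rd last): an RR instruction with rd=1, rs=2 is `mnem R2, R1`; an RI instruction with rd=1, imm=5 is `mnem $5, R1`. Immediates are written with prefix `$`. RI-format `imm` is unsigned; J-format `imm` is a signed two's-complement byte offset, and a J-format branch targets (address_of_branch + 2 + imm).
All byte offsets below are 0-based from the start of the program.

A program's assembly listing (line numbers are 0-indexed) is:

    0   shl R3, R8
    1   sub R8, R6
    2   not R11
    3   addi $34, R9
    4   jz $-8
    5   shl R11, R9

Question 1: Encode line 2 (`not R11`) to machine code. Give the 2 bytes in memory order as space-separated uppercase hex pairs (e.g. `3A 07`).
D6 C0

line 2 (not): pack op=0x35:6|rd=11:4|pad=0:6 = 0xd6c0; big→ d6 c0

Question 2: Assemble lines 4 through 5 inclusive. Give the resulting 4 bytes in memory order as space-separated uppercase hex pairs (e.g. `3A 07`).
B7 F8 1E 6C

line 4 (jz): pack op=0x2d:6|imm=-8:10 = 0xb7f8; big→ b7 f8
line 5 (shl): pack op=0x7:6|rd=9:4|rs=11:4|pad=0:2 = 0x1e6c; big→ 1e 6c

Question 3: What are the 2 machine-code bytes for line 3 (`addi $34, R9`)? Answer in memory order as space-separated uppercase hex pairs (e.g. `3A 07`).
CE 62

line 3 (addi): pack op=0x33:6|rd=9:4|imm=34:6 = 0xce62; big→ ce 62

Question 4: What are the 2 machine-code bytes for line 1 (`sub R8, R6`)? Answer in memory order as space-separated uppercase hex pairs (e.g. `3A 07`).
71 A0

1. sub fields op=0x1c:6|rd=6:4|rs=8:4|pad=0:2 → word 71a0h → 71 a0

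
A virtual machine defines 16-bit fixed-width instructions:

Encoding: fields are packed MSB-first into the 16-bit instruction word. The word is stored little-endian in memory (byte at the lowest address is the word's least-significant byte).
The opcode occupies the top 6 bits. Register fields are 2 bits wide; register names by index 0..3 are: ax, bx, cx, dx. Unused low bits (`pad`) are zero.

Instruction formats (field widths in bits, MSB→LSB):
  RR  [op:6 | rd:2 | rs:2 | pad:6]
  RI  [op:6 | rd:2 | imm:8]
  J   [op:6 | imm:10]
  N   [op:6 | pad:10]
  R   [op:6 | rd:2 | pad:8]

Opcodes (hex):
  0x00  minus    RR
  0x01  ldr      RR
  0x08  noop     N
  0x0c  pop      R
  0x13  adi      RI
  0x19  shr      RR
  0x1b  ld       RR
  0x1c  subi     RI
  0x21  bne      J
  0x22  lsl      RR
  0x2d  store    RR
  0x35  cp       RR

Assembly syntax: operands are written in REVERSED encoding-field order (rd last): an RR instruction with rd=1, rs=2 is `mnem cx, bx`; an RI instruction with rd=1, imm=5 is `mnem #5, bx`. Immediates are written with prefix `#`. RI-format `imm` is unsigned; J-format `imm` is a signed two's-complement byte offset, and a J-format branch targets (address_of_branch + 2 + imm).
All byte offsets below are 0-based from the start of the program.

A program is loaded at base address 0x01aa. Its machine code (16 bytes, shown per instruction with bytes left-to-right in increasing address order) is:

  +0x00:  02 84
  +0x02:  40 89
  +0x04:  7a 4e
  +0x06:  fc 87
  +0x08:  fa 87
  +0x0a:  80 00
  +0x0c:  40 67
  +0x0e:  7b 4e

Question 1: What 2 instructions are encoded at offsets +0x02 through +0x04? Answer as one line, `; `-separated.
+0x02: 40 89 ⇒ word 0x8940 (little)
  top 6b → 0x22 → lsl [RR]
  [9:8] rd=1 = bx
  [7:6] rs=1 = bx
+0x04: 7a 4e ⇒ word 0x4e7a (little)
  top 6b → 0x13 → adi [RI]
  [9:8] rd=2 = cx
  [7:0] imm=122 = #122

lsl bx, bx; adi #122, cx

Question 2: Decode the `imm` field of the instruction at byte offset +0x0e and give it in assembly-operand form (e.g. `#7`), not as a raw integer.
#123

off 0x0e: read 7b 4e as little → 0x4e7b
  op=0x4e7b>>10=0x13 ⇒ adi (RI)
  rd@[9:8]=0x2 ⇒ cx
  imm@[7:0]=0x7b ⇒ #123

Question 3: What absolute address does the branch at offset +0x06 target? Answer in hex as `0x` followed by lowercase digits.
off 0x06: read fc 87 as little → 0x87fc
  top 6b → 0x21 → bne [J]
  imm@[9:0]=0x3fc (s10→-4) ⇒ #-4
  target = base 0x01aa + off 0x06 + 2 + imm -4 = 0x01ae

0x01ae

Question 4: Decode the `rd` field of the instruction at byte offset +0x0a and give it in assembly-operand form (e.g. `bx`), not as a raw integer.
ax

@+0a  little-endian(80 00) = 0x0080
  op=0x0080>>10=0x0 ⇒ minus (RR)
  [9:8] rd=0 = ax
  [7:6] rs=2 = cx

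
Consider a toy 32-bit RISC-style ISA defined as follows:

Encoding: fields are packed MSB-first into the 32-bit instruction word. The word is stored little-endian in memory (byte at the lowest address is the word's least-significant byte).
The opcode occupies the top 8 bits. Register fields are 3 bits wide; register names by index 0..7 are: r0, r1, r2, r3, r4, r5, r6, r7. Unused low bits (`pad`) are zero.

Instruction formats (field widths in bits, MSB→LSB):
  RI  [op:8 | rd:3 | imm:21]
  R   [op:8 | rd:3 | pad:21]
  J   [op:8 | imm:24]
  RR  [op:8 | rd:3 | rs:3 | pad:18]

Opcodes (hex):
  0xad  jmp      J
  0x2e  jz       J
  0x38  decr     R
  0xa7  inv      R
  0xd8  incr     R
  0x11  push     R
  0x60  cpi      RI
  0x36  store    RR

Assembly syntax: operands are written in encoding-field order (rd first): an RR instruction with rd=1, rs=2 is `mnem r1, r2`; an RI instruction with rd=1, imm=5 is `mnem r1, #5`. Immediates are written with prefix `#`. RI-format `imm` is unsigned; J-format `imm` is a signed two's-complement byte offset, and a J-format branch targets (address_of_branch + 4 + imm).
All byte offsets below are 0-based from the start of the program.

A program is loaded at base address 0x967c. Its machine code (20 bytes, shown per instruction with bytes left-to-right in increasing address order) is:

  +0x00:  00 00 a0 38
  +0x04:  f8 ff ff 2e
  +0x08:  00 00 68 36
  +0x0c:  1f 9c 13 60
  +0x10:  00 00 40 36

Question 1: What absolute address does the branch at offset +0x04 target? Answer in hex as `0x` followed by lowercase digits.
off 0x04: read f8 ff ff 2e as little → 0x2efffff8
  op=0x2efffff8>>24=0x2e ⇒ jz (J)
  [23:0] imm=16777208 (s24→-8) = #-8
  target = base 0x967c + off 0x04 + 4 + imm -8 = 0x967c

0x967c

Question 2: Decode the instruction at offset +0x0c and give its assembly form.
cpi r0, #1285151

@+0c  little-endian(1f 9c 13 60) = 0x60139c1f
  opcode bits[31:24]=0x60: cpi/RI
  rd: (w>>21)&0x7=0x0 → r0
  imm: (w>>0)&0x1fffff=0x139c1f → #1285151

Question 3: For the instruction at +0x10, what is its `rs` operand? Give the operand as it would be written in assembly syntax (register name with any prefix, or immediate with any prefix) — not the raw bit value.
r0

+0x10: 00 00 40 36 ⇒ word 0x36400000 (little)
  opcode bits[31:24]=0x36: store/RR
  rd@[23:21]=0x2 ⇒ r2
  rs@[20:18]=0x0 ⇒ r0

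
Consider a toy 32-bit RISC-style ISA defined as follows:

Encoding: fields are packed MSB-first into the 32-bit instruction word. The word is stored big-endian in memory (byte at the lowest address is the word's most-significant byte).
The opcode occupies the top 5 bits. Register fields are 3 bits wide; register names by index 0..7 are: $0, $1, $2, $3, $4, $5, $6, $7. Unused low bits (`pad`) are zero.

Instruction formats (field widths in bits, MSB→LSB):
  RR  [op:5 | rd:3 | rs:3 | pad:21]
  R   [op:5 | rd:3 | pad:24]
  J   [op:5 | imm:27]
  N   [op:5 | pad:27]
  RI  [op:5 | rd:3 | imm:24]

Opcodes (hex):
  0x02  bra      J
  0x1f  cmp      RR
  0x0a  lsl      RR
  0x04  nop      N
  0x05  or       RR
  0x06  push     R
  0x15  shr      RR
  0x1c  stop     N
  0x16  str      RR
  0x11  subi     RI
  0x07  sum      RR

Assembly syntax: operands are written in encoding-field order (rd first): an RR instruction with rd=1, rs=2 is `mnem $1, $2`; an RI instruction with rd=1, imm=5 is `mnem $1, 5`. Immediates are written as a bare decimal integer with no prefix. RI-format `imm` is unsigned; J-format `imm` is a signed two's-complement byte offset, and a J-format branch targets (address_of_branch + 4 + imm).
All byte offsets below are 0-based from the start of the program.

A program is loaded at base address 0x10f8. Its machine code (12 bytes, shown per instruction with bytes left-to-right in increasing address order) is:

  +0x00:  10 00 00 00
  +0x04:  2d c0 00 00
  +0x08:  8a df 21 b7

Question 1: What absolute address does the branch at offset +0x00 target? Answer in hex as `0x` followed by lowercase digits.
0x10fc

[00] 10 00 00 00 → 0x10000000
  opcode bits[31:27]=0x2: bra/J
  imm@[26:0]=0x0 ⇒ 0
  target = base 0x10f8 + off 0x00 + 4 + imm 0 = 0x10fc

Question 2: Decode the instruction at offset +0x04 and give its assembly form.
off 0x04: read 2d c0 00 00 as big → 0x2dc00000
  op=0x2dc00000>>27=0x5 ⇒ or (RR)
  rd: (w>>24)&0x7=0x5 → $5
  rs: (w>>21)&0x7=0x6 → $6

or $5, $6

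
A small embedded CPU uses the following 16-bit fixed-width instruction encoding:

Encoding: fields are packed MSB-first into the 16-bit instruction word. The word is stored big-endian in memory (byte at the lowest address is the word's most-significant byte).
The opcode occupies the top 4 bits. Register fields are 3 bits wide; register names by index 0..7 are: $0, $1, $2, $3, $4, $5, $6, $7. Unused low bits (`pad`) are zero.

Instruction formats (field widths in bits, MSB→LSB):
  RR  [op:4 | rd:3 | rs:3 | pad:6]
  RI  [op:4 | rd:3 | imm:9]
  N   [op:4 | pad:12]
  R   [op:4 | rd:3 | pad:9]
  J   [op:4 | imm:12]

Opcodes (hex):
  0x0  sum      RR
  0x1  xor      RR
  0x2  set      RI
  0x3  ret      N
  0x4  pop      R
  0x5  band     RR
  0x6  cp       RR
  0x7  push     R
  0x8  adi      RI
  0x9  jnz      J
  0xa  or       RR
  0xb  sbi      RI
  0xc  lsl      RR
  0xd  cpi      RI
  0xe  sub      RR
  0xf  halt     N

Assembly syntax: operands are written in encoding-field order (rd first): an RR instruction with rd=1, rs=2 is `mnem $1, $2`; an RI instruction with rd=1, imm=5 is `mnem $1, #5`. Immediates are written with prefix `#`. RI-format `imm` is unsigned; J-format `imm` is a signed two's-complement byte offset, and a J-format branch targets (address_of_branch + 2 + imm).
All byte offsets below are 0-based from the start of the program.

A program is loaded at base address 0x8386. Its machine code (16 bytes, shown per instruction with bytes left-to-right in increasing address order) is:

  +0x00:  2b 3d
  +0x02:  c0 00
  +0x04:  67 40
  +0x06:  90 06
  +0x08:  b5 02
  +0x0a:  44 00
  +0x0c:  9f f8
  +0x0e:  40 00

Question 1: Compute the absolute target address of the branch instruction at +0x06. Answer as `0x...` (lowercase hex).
0x8394

+0x06: 90 06 ⇒ word 0x9006 (big)
  top 4b → 0x9 → jnz [J]
  imm@[11:0]=0x6 ⇒ #6
  target = base 0x8386 + off 0x06 + 2 + imm 6 = 0x8394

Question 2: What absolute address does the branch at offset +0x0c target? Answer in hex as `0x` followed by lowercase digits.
@+0c  big-endian(9f f8) = 0x9ff8
  top 4b → 0x9 → jnz [J]
  [11:0] imm=4088 (s12→-8) = #-8
  target = base 0x8386 + off 0x0c + 2 + imm -8 = 0x838c

0x838c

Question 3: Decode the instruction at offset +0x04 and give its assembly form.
off 0x04: read 67 40 as big → 0x6740
  opcode bits[15:12]=0x6: cp/RR
  rd@[11:9]=0x3 ⇒ $3
  rs@[8:6]=0x5 ⇒ $5

cp $3, $5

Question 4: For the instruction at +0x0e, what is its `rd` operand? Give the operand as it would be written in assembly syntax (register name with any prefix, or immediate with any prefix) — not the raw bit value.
+0x0e: 40 00 ⇒ word 0x4000 (big)
  top 4b → 0x4 → pop [R]
  rd@[11:9]=0x0 ⇒ $0

$0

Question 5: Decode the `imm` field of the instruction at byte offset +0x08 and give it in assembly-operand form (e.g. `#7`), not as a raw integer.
[08] b5 02 → 0xb502
  opcode bits[15:12]=0xb: sbi/RI
  [11:9] rd=2 = $2
  [8:0] imm=258 = #258

#258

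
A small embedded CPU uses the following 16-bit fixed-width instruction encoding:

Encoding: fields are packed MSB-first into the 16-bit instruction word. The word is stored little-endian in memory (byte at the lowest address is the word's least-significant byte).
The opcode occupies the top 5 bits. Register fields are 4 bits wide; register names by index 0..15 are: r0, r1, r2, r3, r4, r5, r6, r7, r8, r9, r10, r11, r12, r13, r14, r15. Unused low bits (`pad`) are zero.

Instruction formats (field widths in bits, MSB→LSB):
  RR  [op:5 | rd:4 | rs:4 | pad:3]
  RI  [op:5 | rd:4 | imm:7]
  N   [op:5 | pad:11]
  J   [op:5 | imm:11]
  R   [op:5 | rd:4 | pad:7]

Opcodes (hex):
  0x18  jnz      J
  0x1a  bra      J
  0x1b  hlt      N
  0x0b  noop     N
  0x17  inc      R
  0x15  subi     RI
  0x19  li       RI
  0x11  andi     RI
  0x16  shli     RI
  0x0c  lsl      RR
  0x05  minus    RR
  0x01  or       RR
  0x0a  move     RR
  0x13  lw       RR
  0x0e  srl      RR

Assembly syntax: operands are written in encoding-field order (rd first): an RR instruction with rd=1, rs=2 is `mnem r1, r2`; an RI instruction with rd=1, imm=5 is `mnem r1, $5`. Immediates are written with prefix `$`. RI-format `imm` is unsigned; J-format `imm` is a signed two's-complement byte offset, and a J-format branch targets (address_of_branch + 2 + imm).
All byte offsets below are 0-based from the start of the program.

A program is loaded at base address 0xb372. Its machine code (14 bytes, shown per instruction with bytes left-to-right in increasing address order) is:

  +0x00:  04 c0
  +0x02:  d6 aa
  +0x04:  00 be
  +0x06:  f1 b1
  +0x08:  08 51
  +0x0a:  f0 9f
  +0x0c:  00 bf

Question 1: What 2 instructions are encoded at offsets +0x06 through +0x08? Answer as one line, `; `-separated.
shli r3, $113; move r2, r1

+0x06: f1 b1 ⇒ word 0xb1f1 (little)
  op=0xb1f1>>11=0x16 ⇒ shli (RI)
  rd@[10:7]=0x3 ⇒ r3
  imm@[6:0]=0x71 ⇒ $113
+0x08: 08 51 ⇒ word 0x5108 (little)
  op=0x5108>>11=0xa ⇒ move (RR)
  rd@[10:7]=0x2 ⇒ r2
  rs@[6:3]=0x1 ⇒ r1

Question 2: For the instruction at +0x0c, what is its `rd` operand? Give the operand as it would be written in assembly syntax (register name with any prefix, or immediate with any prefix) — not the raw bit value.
[0c] 00 bf → 0xbf00
  top 5b → 0x17 → inc [R]
  rd@[10:7]=0xe ⇒ r14

r14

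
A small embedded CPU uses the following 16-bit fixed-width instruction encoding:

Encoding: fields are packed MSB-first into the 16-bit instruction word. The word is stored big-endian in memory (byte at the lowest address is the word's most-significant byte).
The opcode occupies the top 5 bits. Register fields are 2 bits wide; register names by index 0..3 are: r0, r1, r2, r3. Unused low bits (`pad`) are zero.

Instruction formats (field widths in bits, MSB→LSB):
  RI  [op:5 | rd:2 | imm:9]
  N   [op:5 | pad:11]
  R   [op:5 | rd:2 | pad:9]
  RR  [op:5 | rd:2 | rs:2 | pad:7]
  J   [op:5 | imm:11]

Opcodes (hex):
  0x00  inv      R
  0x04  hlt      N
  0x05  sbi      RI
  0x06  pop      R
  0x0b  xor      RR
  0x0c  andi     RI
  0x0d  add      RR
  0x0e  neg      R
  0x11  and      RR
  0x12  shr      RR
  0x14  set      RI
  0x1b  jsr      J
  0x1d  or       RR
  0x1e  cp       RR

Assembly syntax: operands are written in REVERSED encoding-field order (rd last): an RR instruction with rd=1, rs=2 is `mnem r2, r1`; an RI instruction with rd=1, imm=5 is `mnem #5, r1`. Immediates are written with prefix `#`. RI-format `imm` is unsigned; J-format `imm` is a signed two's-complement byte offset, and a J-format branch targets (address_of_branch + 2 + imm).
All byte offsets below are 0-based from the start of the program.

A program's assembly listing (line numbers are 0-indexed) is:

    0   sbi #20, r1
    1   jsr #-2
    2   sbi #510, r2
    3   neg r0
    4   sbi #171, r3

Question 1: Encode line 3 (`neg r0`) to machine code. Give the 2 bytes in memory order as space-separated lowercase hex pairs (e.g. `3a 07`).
70 00

line 3 (neg): pack op=0xe:5|rd=0:2|pad=0:9 = 0x7000; big→ 70 00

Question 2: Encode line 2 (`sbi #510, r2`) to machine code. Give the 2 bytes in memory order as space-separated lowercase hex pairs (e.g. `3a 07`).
2. sbi fields op=0x5:5|rd=2:2|imm=510:9 → word 2dfeh → 2d fe

2d fe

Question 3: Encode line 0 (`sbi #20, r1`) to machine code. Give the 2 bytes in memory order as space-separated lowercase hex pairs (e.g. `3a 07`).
2a 14

line 0 (sbi): pack op=0x5:5|rd=1:2|imm=20:9 = 0x2a14; big→ 2a 14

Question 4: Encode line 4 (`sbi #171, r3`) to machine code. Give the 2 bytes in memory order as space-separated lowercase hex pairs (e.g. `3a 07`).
2e ab

line 4 (sbi): pack op=0x5:5|rd=3:2|imm=171:9 = 0x2eab; big→ 2e ab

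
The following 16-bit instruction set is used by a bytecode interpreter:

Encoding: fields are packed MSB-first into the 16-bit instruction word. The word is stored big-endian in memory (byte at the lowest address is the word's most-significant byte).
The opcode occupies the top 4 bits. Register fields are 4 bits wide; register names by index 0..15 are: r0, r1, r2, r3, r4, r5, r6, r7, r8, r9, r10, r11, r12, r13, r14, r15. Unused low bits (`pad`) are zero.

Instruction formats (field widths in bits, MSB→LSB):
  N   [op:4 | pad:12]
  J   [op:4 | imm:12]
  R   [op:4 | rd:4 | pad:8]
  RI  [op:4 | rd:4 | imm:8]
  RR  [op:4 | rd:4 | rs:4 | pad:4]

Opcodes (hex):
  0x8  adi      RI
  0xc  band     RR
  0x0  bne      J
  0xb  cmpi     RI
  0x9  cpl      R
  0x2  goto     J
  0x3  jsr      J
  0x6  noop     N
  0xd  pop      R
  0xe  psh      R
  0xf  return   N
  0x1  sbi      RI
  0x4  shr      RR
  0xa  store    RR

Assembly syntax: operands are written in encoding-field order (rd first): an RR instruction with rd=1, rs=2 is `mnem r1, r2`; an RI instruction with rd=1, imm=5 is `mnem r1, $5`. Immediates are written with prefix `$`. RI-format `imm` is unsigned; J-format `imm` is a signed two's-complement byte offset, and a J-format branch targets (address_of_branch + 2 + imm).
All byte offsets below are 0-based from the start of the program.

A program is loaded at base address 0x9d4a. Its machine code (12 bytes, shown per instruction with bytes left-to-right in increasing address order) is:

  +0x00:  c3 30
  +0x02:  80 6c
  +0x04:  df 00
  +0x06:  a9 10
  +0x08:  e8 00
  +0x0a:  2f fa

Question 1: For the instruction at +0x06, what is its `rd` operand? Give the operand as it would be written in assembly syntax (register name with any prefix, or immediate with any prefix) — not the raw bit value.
r9

off 0x06: read a9 10 as big → 0xa910
  op=0xa910>>12=0xa ⇒ store (RR)
  rd@[11:8]=0x9 ⇒ r9
  rs@[7:4]=0x1 ⇒ r1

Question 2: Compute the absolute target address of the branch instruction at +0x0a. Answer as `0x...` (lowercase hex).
[0a] 2f fa → 0x2ffa
  top 4b → 0x2 → goto [J]
  imm: (w>>0)&0xfff=0xffa (s12→-6) → $-6
  target = base 0x9d4a + off 0x0a + 2 + imm -6 = 0x9d50

0x9d50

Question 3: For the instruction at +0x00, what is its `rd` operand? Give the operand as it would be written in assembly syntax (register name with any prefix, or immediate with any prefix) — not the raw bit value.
r3

@+00  big-endian(c3 30) = 0xc330
  op=0xc330>>12=0xc ⇒ band (RR)
  [11:8] rd=3 = r3
  [7:4] rs=3 = r3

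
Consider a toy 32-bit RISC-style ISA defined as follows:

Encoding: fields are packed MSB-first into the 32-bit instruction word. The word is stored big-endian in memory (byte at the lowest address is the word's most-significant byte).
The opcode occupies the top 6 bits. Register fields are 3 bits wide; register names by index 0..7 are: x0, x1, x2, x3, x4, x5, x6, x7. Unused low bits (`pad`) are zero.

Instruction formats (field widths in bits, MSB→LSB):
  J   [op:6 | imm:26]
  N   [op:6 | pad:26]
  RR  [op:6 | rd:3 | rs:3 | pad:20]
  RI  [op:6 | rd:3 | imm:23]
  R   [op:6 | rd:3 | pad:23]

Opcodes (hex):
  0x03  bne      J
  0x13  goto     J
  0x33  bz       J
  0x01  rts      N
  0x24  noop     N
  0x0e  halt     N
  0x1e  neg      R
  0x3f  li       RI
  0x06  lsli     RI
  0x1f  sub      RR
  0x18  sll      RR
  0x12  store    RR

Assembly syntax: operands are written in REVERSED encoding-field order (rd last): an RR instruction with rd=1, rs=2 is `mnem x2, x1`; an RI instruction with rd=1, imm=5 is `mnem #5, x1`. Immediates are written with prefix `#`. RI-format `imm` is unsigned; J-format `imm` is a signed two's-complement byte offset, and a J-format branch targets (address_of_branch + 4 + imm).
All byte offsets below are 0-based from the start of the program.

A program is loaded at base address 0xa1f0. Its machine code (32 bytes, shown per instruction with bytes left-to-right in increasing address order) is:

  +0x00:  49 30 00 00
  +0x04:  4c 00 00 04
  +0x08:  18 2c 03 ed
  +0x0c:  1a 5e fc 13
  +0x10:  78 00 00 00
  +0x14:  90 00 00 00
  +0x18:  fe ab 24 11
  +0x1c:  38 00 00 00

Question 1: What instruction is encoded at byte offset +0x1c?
@+1c  big-endian(38 00 00 00) = 0x38000000
  opcode bits[31:26]=0xe: halt/N

halt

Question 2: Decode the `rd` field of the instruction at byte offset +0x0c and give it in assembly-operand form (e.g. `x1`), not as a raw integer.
x4

@+0c  big-endian(1a 5e fc 13) = 0x1a5efc13
  top 6b → 0x6 → lsli [RI]
  rd: (w>>23)&0x7=0x4 → x4
  imm: (w>>0)&0x7fffff=0x5efc13 → #6224915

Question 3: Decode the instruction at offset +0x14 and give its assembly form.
+0x14: 90 00 00 00 ⇒ word 0x90000000 (big)
  opcode bits[31:26]=0x24: noop/N

noop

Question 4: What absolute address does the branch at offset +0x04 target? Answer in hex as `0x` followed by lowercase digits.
0xa1fc

[04] 4c 00 00 04 → 0x4c000004
  top 6b → 0x13 → goto [J]
  [25:0] imm=4 = #4
  target = base 0xa1f0 + off 0x04 + 4 + imm 4 = 0xa1fc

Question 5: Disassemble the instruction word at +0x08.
lsli #2884589, x0

@+08  big-endian(18 2c 03 ed) = 0x182c03ed
  top 6b → 0x6 → lsli [RI]
  rd@[25:23]=0x0 ⇒ x0
  imm@[22:0]=0x2c03ed ⇒ #2884589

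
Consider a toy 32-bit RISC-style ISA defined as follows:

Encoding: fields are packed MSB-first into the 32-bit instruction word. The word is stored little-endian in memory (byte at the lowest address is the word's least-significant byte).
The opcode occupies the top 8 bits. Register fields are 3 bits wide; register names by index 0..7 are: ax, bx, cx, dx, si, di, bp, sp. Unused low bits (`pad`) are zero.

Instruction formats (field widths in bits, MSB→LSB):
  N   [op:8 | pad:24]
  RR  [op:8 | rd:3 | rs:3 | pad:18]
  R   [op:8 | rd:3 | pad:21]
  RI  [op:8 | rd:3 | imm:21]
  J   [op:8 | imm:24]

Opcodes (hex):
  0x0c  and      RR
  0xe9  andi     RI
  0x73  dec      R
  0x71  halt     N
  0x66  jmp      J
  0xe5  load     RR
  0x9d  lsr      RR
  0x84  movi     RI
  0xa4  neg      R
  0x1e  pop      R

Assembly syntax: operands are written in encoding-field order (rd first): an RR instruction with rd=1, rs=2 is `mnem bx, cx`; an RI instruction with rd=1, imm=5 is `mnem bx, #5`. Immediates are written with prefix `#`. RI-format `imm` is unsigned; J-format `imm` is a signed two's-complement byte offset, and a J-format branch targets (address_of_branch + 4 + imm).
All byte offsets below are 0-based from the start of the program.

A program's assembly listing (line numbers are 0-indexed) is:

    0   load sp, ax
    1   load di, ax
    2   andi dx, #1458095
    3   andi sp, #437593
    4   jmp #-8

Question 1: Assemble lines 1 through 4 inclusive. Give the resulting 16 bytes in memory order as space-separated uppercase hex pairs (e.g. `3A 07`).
L1: load op=0xe5:8|rd=5:3|rs=0:3|pad=0:18 ⇒ 0xe5a00000 ⇒ little 00 00 a0 e5
L2: andi op=0xe9:8|rd=3:3|imm=1458095:21 ⇒ 0xe9763faf ⇒ little af 3f 76 e9
L3: andi op=0xe9:8|rd=7:3|imm=437593:21 ⇒ 0xe9e6ad59 ⇒ little 59 ad e6 e9
L4: jmp op=0x66:8|imm=-8:24 ⇒ 0x66fffff8 ⇒ little f8 ff ff 66

00 00 A0 E5 AF 3F 76 E9 59 AD E6 E9 F8 FF FF 66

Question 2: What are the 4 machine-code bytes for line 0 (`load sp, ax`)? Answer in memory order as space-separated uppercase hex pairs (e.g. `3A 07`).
0. load fields op=0xe5:8|rd=7:3|rs=0:3|pad=0:18 → word e5e00000h → 00 00 e0 e5

00 00 E0 E5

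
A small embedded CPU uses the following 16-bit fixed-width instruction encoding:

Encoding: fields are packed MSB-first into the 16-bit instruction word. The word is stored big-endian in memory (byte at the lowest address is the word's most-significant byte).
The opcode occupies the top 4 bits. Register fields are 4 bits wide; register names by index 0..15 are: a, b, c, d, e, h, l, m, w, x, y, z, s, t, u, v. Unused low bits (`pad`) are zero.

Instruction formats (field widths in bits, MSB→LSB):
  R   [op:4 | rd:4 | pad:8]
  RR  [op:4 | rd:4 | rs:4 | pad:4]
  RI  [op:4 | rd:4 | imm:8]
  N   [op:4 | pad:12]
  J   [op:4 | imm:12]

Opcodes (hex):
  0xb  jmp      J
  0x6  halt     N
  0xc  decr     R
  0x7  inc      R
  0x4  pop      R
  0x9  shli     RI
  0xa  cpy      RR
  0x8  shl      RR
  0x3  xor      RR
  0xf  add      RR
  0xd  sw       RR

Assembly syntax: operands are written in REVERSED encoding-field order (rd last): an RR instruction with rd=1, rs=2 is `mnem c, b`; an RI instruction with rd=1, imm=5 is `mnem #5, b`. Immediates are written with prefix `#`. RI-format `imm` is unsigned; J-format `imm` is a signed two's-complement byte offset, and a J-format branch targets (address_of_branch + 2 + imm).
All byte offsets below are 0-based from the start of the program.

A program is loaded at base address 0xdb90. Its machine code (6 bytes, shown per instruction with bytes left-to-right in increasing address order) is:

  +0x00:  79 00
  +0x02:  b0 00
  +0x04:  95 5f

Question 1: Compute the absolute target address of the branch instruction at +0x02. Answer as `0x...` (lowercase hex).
+0x02: b0 00 ⇒ word 0xb000 (big)
  top 4b → 0xb → jmp [J]
  [11:0] imm=0 = #0
  target = base 0xdb90 + off 0x02 + 2 + imm 0 = 0xdb94

0xdb94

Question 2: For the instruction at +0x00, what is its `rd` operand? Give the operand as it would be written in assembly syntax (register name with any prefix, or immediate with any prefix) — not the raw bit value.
x

[00] 79 00 → 0x7900
  top 4b → 0x7 → inc [R]
  rd: (w>>8)&0xf=0x9 → x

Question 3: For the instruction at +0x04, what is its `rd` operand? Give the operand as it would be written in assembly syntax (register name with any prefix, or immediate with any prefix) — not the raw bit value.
h

off 0x04: read 95 5f as big → 0x955f
  opcode bits[15:12]=0x9: shli/RI
  [11:8] rd=5 = h
  [7:0] imm=95 = #95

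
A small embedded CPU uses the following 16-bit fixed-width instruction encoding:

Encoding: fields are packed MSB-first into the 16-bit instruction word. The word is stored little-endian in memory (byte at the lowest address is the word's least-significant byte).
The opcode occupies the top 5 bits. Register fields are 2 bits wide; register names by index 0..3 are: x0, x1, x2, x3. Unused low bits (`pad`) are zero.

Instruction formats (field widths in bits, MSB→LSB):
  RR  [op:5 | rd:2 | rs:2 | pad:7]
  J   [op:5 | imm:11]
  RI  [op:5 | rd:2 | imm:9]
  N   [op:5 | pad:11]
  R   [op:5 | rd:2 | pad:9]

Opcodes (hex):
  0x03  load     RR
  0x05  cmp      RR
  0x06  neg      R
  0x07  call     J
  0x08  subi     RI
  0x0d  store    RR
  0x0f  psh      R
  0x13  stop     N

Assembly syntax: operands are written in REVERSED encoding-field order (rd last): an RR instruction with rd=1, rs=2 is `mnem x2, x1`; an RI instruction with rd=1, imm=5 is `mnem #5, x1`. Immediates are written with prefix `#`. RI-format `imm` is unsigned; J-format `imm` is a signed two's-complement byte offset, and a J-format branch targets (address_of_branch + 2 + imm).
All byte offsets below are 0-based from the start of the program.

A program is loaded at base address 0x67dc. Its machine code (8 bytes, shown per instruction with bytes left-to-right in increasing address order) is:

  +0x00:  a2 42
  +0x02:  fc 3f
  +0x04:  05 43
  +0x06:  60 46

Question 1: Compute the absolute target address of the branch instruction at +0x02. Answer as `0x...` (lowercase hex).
0x67dc

@+02  little-endian(fc 3f) = 0x3ffc
  top 5b → 0x7 → call [J]
  imm: (w>>0)&0x7ff=0x7fc (s11→-4) → #-4
  target = base 0x67dc + off 0x02 + 2 + imm -4 = 0x67dc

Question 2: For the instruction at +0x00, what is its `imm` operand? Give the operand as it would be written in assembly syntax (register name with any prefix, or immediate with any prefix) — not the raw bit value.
+0x00: a2 42 ⇒ word 0x42a2 (little)
  op=0x42a2>>11=0x8 ⇒ subi (RI)
  rd@[10:9]=0x1 ⇒ x1
  imm@[8:0]=0xa2 ⇒ #162

#162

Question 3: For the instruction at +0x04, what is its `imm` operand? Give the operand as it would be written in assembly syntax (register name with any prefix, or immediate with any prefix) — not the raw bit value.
[04] 05 43 → 0x4305
  top 5b → 0x8 → subi [RI]
  [10:9] rd=1 = x1
  [8:0] imm=261 = #261

#261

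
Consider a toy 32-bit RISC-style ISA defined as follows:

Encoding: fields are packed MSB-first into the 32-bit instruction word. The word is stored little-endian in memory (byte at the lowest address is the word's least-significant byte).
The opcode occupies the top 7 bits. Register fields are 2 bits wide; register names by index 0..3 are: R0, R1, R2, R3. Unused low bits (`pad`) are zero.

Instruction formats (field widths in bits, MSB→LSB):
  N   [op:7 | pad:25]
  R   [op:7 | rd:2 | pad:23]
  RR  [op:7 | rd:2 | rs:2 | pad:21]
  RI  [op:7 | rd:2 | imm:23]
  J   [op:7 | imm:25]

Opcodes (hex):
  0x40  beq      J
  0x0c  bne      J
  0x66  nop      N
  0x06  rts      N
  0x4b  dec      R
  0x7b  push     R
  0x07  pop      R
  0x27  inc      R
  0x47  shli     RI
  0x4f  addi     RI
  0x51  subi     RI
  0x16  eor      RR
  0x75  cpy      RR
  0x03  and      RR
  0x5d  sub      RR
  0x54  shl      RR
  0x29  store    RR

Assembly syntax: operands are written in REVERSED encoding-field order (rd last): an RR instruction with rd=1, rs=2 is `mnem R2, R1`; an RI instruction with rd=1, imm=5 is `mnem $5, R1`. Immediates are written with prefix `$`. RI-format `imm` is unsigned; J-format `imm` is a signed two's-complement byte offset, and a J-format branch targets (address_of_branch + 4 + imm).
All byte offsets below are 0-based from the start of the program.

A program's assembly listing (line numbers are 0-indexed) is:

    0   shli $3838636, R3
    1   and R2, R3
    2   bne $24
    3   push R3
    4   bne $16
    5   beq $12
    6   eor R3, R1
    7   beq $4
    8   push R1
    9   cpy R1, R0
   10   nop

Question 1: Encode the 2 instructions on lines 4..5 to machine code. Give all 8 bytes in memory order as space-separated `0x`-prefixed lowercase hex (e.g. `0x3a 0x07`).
line 4 (bne): pack op=0xc:7|imm=16:25 = 0x18000010; little→ 10 00 00 18
line 5 (beq): pack op=0x40:7|imm=12:25 = 0x8000000c; little→ 0c 00 00 80

0x10 0x00 0x00 0x18 0x0c 0x00 0x00 0x80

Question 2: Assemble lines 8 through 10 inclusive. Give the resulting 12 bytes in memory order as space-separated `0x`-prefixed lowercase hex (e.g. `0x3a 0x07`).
L8: push op=0x7b:7|rd=1:2|pad=0:23 ⇒ 0xf6800000 ⇒ little 00 00 80 f6
L9: cpy op=0x75:7|rd=0:2|rs=1:2|pad=0:21 ⇒ 0xea200000 ⇒ little 00 00 20 ea
L10: nop op=0x66:7|pad=0:25 ⇒ 0xcc000000 ⇒ little 00 00 00 cc

0x00 0x00 0x80 0xf6 0x00 0x00 0x20 0xea 0x00 0x00 0x00 0xcc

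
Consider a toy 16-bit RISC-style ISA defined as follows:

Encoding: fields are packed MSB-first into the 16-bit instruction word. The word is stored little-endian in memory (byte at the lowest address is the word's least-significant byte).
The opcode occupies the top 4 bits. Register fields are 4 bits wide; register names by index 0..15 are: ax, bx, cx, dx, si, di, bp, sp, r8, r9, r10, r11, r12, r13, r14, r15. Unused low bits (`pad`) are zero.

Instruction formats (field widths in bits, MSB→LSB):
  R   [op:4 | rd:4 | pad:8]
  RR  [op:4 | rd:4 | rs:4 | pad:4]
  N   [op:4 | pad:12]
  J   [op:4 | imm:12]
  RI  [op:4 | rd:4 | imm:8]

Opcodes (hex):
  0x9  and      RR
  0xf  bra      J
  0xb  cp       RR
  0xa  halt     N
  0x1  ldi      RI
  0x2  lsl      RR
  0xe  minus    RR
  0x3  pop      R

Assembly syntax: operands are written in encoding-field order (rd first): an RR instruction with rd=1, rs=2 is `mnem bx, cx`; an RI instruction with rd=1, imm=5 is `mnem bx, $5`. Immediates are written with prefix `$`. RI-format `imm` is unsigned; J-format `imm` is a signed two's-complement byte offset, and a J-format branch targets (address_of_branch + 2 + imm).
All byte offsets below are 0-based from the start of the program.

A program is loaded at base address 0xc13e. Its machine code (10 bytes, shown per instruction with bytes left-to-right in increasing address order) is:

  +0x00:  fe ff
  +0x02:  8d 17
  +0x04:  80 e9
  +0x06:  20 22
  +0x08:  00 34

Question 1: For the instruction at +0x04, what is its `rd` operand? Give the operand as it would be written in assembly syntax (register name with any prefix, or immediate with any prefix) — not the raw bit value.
+0x04: 80 e9 ⇒ word 0xe980 (little)
  opcode bits[15:12]=0xe: minus/RR
  [11:8] rd=9 = r9
  [7:4] rs=8 = r8

r9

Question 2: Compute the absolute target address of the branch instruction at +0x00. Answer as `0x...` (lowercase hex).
0xc13e

@+00  little-endian(fe ff) = 0xfffe
  op=0xfffe>>12=0xf ⇒ bra (J)
  imm@[11:0]=0xffe (s12→-2) ⇒ $-2
  target = base 0xc13e + off 0x00 + 2 + imm -2 = 0xc13e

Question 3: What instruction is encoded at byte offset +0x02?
ldi sp, $141

off 0x02: read 8d 17 as little → 0x178d
  top 4b → 0x1 → ldi [RI]
  rd: (w>>8)&0xf=0x7 → sp
  imm: (w>>0)&0xff=0x8d → $141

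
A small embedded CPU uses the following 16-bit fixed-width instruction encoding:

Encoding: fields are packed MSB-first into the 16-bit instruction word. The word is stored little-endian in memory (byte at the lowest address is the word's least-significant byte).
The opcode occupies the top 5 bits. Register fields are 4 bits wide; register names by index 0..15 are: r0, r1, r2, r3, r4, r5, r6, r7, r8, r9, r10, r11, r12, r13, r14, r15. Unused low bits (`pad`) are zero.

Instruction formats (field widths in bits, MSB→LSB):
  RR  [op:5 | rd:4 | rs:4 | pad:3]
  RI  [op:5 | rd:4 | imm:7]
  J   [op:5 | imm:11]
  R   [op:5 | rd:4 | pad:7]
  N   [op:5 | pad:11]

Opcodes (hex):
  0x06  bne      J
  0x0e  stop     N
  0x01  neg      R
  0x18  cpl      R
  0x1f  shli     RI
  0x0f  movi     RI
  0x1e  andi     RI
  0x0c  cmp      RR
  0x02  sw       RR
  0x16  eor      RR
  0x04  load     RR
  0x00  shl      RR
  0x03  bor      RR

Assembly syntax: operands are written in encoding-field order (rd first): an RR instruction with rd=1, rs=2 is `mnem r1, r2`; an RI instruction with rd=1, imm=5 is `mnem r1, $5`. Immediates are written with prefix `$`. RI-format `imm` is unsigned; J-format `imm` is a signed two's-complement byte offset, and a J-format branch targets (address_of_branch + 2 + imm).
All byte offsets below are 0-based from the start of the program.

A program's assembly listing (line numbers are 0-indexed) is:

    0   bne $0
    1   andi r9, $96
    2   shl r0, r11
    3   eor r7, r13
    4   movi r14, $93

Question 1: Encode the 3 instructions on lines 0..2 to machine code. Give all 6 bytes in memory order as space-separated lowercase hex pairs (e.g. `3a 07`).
00 30 e0 f4 58 00

L0: bne op=0x6:5|imm=0:11 ⇒ 0x3000 ⇒ little 00 30
L1: andi op=0x1e:5|rd=9:4|imm=96:7 ⇒ 0xf4e0 ⇒ little e0 f4
L2: shl op=0x0:5|rd=0:4|rs=11:4|pad=0:3 ⇒ 0x0058 ⇒ little 58 00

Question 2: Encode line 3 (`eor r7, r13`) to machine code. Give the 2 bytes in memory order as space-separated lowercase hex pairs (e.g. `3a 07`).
e8 b3

line 3 (eor): pack op=0x16:5|rd=7:4|rs=13:4|pad=0:3 = 0xb3e8; little→ e8 b3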